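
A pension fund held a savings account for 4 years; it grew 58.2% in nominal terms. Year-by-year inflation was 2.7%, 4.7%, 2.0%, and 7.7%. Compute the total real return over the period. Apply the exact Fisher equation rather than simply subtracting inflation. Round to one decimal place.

Cumulative inflation factor: 1.027 × 1.047 × 1.020 × 1.077 ≈ 1.18123.
Nominal growth factor: 1.58200. Real growth factor = 1.58200 / 1.18123 ≈ 1.33929.
Total real return ≈ 33.9286%.

33.9%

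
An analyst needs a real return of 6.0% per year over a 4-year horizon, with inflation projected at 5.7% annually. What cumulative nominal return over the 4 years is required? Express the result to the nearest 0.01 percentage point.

Required annual nominal rate: (1+6.0%)(1+5.7%) − 1 = 12.042%.
Cumulative over 4 years: (1 + 0.12042)^4 − 1 ≈ 0.57588.

57.59%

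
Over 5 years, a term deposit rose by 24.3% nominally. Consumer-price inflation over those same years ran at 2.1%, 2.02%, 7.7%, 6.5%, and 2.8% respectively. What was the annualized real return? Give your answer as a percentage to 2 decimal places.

0.24%

Cumulative inflation factor: 1.021 × 1.0202 × 1.077 × 1.065 × 1.028 ≈ 1.22820.
Nominal growth factor: 1.24300. Real growth factor = 1.24300 / 1.22820 ≈ 1.01205.
Annualized: 1.01205^(1/5) − 1 ≈ 0.00240.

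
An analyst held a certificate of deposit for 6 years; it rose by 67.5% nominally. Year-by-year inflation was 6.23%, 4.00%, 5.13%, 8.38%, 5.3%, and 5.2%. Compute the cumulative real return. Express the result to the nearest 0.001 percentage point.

Cumulative inflation factor: 1.0623 × 1.0400 × 1.0513 × 1.0838 × 1.053 × 1.052 ≈ 1.39444.
Nominal growth factor: 1.67500. Real growth factor = 1.67500 / 1.39444 ≈ 1.20120.
Total real return ≈ 20.1197%.

20.120%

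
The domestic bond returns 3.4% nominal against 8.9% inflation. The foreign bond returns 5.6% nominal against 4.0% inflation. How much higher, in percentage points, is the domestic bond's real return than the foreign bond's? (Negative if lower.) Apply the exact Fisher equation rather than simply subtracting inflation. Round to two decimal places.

-6.59

The domestic bond real return: 1.034/1.089 − 1 = -5.051%.
The foreign bond real return: 1.056/1.040 − 1 = 1.538%.
Difference: -5.051 − 1.538 = -6.589 pp.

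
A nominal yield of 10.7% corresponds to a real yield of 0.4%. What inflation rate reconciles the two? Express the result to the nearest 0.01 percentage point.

10.26%

From (1+r_nom) = (1+r_real)(1+π), we get 1+π = (1 + 10.7%)/(1 + 0.4%) = 1.107/1.004 ≈ 1.10259.
So π ≈ 10.2590%.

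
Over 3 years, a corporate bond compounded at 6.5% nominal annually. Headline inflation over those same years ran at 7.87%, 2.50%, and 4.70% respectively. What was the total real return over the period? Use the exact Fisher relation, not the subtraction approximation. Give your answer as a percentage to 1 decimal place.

4.3%

Cumulative inflation factor: 1.0787 × 1.0250 × 1.0470 ≈ 1.15763.
Nominal growth factor: 1.20795. Real growth factor = 1.20795 / 1.15763 ≈ 1.04346.
Total real return ≈ 4.3464%.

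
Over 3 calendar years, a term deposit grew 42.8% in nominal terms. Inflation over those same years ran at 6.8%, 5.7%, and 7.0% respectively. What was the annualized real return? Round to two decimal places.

Cumulative inflation factor: 1.068 × 1.057 × 1.070 ≈ 1.20790.
Nominal growth factor: 1.42800. Real growth factor = 1.42800 / 1.20790 ≈ 1.18222.
Annualized: 1.18222^(1/3) − 1 ≈ 0.05738.

5.74%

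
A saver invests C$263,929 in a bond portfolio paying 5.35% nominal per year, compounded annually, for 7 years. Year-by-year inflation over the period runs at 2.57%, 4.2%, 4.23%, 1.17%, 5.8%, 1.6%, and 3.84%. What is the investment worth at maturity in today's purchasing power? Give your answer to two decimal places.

C$302,170.65

Nominal value at maturity: C$263,929 × (1 + 5.35%)^7 ≈ C$380,127.15.
Price-level factor over 7 years: 1.0257 × 1.042 × 1.0423 × 1.0117 × 1.058 × 1.016 × 1.0384 ≈ 1.2579883446.
Dividing the nominal maturity value by the price-level factor gives the value in today's money.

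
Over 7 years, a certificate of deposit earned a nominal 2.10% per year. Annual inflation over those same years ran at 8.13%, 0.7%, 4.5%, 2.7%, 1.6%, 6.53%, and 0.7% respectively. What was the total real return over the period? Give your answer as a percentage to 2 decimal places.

-9.19%

Cumulative inflation factor: 1.0813 × 1.007 × 1.045 × 1.027 × 1.016 × 1.0653 × 1.007 ≈ 1.27367.
Nominal growth factor: 1.15659. Real growth factor = 1.15659 / 1.27367 ≈ 0.90808.
Total real return ≈ -9.1923%.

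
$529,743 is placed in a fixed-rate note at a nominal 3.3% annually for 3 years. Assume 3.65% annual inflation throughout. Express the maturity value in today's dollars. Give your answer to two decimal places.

Nominal value at maturity: $529,743 × (1 + 3.3%)^3 ≈ $583,937.26.
Price-level factor over 3 years: (1 + 3.65%)^3 ≈ 1.1135453771.
The maturity value deflated by that factor is the answer in today's purchasing power.

$524,394.67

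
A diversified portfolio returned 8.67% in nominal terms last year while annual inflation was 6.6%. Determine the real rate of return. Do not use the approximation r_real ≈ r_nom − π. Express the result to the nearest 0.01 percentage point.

1.94%

Real return via the Fisher equation: (1 + 8.67%)/(1 + 6.6%) − 1 = 1.0867/1.066 − 1 ≈ 0.01942.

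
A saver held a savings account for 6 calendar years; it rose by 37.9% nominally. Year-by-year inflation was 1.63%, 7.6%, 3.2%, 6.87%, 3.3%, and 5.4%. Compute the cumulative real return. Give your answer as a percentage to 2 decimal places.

Cumulative inflation factor: 1.0163 × 1.076 × 1.032 × 1.0687 × 1.033 × 1.054 ≈ 1.31314.
Nominal growth factor: 1.37900. Real growth factor = 1.37900 / 1.31314 ≈ 1.05016.
Total real return ≈ 5.0156%.

5.02%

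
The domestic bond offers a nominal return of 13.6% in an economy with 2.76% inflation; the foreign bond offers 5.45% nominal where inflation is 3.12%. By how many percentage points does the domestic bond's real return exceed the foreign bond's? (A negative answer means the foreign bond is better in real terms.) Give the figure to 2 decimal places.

The domestic bond real return: 1.136/1.0276 − 1 = 10.549%.
The foreign bond real return: 1.0545/1.0312 − 1 = 2.260%.
Difference: 10.549 − 2.260 = 8.289 pp.

8.29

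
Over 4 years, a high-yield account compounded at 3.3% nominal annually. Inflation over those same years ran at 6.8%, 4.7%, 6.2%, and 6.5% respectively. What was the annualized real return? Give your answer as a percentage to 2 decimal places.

-2.59%

Cumulative inflation factor: 1.068 × 1.047 × 1.062 × 1.065 ≈ 1.26471.
Nominal growth factor: 1.13868. Real growth factor = 1.13868 / 1.26471 ≈ 0.90035.
Annualized: 0.90035^(1/4) − 1 ≈ -0.02590.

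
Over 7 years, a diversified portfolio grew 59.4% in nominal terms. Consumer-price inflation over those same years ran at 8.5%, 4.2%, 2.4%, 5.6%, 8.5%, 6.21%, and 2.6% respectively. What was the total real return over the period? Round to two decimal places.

10.28%

Cumulative inflation factor: 1.085 × 1.042 × 1.024 × 1.056 × 1.085 × 1.0621 × 1.026 ≈ 1.44545.
Nominal growth factor: 1.59400. Real growth factor = 1.59400 / 1.44545 ≈ 1.10277.
Total real return ≈ 10.2769%.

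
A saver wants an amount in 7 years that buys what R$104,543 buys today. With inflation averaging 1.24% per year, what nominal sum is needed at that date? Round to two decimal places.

Cumulative price-level factor: (1+1.24%)^7 ≈ 1.0900965255.
Multiplying R$104,543 by the price-level factor gives the future nominal sum.

R$113,961.96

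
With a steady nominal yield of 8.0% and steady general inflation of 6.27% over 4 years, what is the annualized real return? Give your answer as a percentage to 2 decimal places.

With constant rates the annual real return is the same each year: (1+8.0%)/(1+6.27%) − 1 = 0.01628.

1.63%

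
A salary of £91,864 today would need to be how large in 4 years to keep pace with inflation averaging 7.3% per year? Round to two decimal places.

£121,771.10

Cumulative price-level factor: (1+7.3%)^4 ≈ 1.3255584662.
The nominal amount required is £91,864 scaled up by that factor.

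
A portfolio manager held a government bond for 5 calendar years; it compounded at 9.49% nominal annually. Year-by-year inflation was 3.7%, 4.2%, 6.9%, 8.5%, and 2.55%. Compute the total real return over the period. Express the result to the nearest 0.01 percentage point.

22.43%

Cumulative inflation factor: 1.037 × 1.042 × 1.069 × 1.085 × 1.0255 ≈ 1.28526.
Nominal growth factor: 1.57352. Real growth factor = 1.57352 / 1.28526 ≈ 1.22429.
Total real return ≈ 22.4285%.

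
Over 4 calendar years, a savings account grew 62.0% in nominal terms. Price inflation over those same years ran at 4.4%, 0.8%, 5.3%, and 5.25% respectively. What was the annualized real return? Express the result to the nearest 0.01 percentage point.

Cumulative inflation factor: 1.044 × 1.008 × 1.053 × 1.0525 ≈ 1.16630.
Nominal growth factor: 1.62000. Real growth factor = 1.62000 / 1.16630 ≈ 1.38900.
Annualized: 1.38900^(1/4) − 1 ≈ 0.08562.

8.56%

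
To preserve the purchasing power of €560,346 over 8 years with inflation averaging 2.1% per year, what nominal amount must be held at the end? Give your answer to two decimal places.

Cumulative price-level factor: (1+2.1%)^8 ≈ 1.1808804608.
The nominal amount required is €560,346 scaled up by that factor.

€661,701.64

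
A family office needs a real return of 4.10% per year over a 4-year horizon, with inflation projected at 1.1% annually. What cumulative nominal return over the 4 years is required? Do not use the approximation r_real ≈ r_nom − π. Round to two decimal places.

22.69%

Required annual nominal rate: (1+4.10%)(1+1.1%) − 1 = 5.2451%.
Cumulative over 4 years: (1 + 0.052451)^4 − 1 ≈ 0.22690.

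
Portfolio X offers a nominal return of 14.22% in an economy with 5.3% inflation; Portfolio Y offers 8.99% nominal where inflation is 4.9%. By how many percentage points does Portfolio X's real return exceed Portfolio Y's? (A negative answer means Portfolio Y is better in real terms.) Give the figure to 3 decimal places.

4.572

Portfolio X real return: 1.1422/1.053 − 1 = 8.4710%.
Portfolio Y real return: 1.0899/1.049 − 1 = 3.8990%.
Difference: 8.4710 − 3.8990 = 4.5720 pp.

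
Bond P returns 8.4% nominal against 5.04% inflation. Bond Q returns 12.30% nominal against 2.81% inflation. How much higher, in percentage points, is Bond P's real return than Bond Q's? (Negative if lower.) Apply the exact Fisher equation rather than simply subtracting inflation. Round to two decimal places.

Bond P real return: 1.084/1.0504 − 1 = 3.199%.
Bond Q real return: 1.1230/1.0281 − 1 = 9.231%.
Difference: 3.199 − 9.231 = -6.032 pp.

-6.03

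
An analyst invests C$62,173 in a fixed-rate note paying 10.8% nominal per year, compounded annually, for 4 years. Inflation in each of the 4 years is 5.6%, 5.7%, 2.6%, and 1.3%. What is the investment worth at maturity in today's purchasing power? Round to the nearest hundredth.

C$80,772.80

Nominal value at maturity: C$62,173 × (1 + 10.8%)^4 ≈ C$93,704.59.
Price-level factor over 4 years: 1.056 × 1.057 × 1.026 × 1.013 ≈ 1.1601007609.
The maturity value deflated by that factor is the answer in today's purchasing power.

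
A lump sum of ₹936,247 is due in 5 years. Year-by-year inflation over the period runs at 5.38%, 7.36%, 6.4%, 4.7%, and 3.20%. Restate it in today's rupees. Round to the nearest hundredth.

₹719,816.40

Price-level factor over 5 years: 1.0538 × 1.0736 × 1.064 × 1.047 × 1.0320 ≈ 1.3006747339.
Purchasing power today: ₹936,247 divided by that factor.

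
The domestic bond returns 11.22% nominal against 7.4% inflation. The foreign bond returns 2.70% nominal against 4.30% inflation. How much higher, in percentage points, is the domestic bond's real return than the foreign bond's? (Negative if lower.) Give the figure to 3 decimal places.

The domestic bond real return: 1.1122/1.074 − 1 = 3.5568%.
The foreign bond real return: 1.0270/1.0430 − 1 = -1.5340%.
Difference: 3.5568 − (-1.5340) = 5.0908 pp.

5.091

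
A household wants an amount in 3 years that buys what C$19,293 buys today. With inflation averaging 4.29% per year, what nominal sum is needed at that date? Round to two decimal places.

C$21,884.05

Cumulative price-level factor: (1+4.29%)^3 ≈ 1.1343001836.
The nominal amount required is C$19,293 scaled up by that factor.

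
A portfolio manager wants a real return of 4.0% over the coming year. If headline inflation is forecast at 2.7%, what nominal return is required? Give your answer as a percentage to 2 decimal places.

By the Fisher equation, 1 + r_nom = (1 + 4.0%)(1 + 2.7%) = 1.040 × 1.027 = 1.06808.
So r_nom = 6.808%.

6.81%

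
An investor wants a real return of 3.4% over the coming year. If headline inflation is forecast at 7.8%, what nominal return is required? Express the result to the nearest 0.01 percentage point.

By the Fisher equation, 1 + r_nom = (1 + 3.4%)(1 + 7.8%) = 1.034 × 1.078 = 1.114652.
So r_nom = 11.4652%.

11.47%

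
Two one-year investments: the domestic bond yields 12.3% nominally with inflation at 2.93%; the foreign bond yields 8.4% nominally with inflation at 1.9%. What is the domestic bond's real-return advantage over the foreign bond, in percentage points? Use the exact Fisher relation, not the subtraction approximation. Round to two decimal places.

The domestic bond real return: 1.123/1.0293 − 1 = 9.103%.
The foreign bond real return: 1.084/1.019 − 1 = 6.379%.
Difference: 9.103 − 6.379 = 2.724 pp.

2.72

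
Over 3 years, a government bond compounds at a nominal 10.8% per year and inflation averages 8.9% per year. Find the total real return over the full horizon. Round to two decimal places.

The annual real rate is (1+10.8%)/(1+8.9%) − 1 = 1.7447%.
Compounded over 3 years: (1 + 0.017447)^3 − 1 ≈ 0.05326.

5.33%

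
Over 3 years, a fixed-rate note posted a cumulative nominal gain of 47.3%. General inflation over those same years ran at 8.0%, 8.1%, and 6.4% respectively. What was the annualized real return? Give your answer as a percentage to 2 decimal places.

5.85%

Cumulative inflation factor: 1.080 × 1.081 × 1.064 ≈ 1.24220.
Nominal growth factor: 1.47300. Real growth factor = 1.47300 / 1.24220 ≈ 1.18580.
Annualized: 1.18580^(1/3) − 1 ≈ 0.05845.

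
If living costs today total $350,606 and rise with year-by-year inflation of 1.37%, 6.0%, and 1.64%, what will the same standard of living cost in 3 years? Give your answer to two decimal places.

$382,912.30

Cumulative price-level factor: 1.0137 × 1.060 × 1.0164 = 1.0921441608.
Multiplying $350,606 by the price-level factor gives the future nominal sum.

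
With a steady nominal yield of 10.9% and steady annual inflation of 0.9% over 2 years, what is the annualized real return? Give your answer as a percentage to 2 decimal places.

With constant rates the annual real return is the same each year: (1+10.9%)/(1+0.9%) − 1 = 0.09911.

9.91%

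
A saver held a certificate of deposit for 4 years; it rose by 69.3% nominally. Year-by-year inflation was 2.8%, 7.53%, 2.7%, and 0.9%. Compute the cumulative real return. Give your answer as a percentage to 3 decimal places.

47.799%

Cumulative inflation factor: 1.028 × 1.0753 × 1.027 × 1.009 ≈ 1.14547.
Nominal growth factor: 1.69300. Real growth factor = 1.69300 / 1.14547 ≈ 1.47799.
Total real return ≈ 47.7994%.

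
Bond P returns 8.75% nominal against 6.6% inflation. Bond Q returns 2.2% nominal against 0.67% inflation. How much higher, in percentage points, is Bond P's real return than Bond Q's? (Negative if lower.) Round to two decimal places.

0.50

Bond P real return: 1.0875/1.066 − 1 = 2.017%.
Bond Q real return: 1.022/1.0067 − 1 = 1.520%.
Difference: 2.017 − 1.520 = 0.497 pp.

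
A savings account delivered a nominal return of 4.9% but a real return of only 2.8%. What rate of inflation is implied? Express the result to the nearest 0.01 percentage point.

From (1+r_nom) = (1+r_real)(1+π), we get 1+π = (1 + 4.9%)/(1 + 2.8%) = 1.049/1.028 ≈ 1.02043.
So π ≈ 2.0428%.

2.04%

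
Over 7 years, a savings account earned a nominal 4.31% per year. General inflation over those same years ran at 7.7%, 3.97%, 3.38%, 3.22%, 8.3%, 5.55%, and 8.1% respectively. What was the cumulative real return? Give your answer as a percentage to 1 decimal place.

-9.0%

Cumulative inflation factor: 1.077 × 1.0397 × 1.0338 × 1.0322 × 1.083 × 1.0555 × 1.081 ≈ 1.47651.
Nominal growth factor: 1.34364. Real growth factor = 1.34364 / 1.47651 ≈ 0.91001.
Total real return ≈ -8.9992%.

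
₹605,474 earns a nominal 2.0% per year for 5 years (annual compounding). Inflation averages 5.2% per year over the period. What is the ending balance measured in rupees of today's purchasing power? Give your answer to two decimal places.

Nominal value at maturity: ₹605,474 × (1 + 2.0%)^5 ≈ ₹668,492.22.
Price-level factor over 5 years: (1 + 5.2%)^5 ≈ 1.2884830183.
The maturity value deflated by that factor is the answer in today's purchasing power.

₹518,821.13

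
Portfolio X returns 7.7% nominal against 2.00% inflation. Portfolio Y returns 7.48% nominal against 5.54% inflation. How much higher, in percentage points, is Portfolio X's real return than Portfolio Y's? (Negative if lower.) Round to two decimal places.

Portfolio X real return: 1.077/1.0200 − 1 = 5.588%.
Portfolio Y real return: 1.0748/1.0554 − 1 = 1.838%.
Difference: 5.588 − 1.838 = 3.750 pp.

3.75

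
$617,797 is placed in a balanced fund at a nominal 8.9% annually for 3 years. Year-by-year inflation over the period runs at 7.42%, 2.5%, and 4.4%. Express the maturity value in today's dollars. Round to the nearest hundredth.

$694,096.61

Nominal value at maturity: $617,797 × (1 + 8.9%)^3 ≈ $797,865.04.
Price-level factor over 3 years: 1.0742 × 1.025 × 1.044 = 1.14950142.
The maturity value deflated by that factor is the answer in today's purchasing power.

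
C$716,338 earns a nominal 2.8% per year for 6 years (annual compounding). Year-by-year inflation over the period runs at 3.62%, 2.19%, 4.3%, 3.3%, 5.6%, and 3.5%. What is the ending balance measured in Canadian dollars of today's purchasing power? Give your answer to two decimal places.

Nominal value at maturity: C$716,338 × (1 + 2.8%)^6 ≈ C$845,428.10.
Price-level factor over 6 years: 1.0362 × 1.0219 × 1.043 × 1.033 × 1.056 × 1.035 ≈ 1.2469265869.
The maturity value deflated by that factor is the answer in today's purchasing power.

C$678,009.52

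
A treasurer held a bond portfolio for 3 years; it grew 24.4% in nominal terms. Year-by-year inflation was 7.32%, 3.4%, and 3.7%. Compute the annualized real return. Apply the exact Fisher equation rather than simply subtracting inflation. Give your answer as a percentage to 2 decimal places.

Cumulative inflation factor: 1.0732 × 1.034 × 1.037 ≈ 1.15075.
Nominal growth factor: 1.24400. Real growth factor = 1.24400 / 1.15075 ≈ 1.08104.
Annualized: 1.08104^(1/3) − 1 ≈ 0.02631.

2.63%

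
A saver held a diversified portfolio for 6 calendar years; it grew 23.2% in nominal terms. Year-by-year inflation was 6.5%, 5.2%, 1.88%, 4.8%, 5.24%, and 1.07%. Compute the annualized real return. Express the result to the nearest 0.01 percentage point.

-0.54%

Cumulative inflation factor: 1.065 × 1.052 × 1.0188 × 1.048 × 1.0524 × 1.0107 ≈ 1.27239.
Nominal growth factor: 1.23200. Real growth factor = 1.23200 / 1.27239 ≈ 0.96826.
Annualized: 0.96826^(1/6) − 1 ≈ -0.00536.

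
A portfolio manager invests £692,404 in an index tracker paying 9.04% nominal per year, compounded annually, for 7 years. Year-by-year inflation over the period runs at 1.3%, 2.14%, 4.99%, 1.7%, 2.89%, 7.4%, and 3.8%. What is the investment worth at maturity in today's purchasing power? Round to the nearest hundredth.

Nominal value at maturity: £692,404 × (1 + 9.04%)^7 ≈ £1,268,996.63.
Price-level factor over 7 years: 1.013 × 1.0214 × 1.0499 × 1.017 × 1.0289 × 1.074 × 1.038 ≈ 1.2672111619.
Dividing the nominal maturity value by the price-level factor gives the value in today's money.

£1,001,408.97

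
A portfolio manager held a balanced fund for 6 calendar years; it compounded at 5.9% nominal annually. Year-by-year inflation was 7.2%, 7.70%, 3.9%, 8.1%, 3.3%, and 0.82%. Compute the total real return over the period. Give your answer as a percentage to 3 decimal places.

4.442%

Cumulative inflation factor: 1.072 × 1.0770 × 1.039 × 1.081 × 1.033 × 1.0082 ≈ 1.35051.
Nominal growth factor: 1.41051. Real growth factor = 1.41051 / 1.35051 ≈ 1.04442.
Total real return ≈ 4.4424%.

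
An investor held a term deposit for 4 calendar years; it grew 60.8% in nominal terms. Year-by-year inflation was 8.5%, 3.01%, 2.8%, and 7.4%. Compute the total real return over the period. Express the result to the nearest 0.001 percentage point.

Cumulative inflation factor: 1.085 × 1.0301 × 1.028 × 1.074 ≈ 1.23398.
Nominal growth factor: 1.60800. Real growth factor = 1.60800 / 1.23398 ≈ 1.30311.
Total real return ≈ 30.3105%.

30.311%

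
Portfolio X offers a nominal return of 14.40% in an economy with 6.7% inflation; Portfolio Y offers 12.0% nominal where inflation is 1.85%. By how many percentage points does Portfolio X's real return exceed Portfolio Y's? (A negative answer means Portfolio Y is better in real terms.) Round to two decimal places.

Portfolio X real return: 1.1440/1.067 − 1 = 7.216%.
Portfolio Y real return: 1.120/1.0185 − 1 = 9.966%.
Difference: 7.216 − 9.966 = -2.750 pp.

-2.75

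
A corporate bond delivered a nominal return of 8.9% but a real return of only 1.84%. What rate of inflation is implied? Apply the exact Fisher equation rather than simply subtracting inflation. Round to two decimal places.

From (1+r_nom) = (1+r_real)(1+π), we get 1+π = (1 + 8.9%)/(1 + 1.84%) = 1.089/1.0184 ≈ 1.06932.
So π ≈ 6.9324%.

6.93%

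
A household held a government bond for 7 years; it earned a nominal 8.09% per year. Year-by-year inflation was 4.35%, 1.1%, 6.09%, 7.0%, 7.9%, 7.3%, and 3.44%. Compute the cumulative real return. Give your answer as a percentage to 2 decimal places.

Cumulative inflation factor: 1.0435 × 1.011 × 1.0609 × 1.070 × 1.079 × 1.073 × 1.0344 ≈ 1.43421.
Nominal growth factor: 1.72385. Real growth factor = 1.72385 / 1.43421 ≈ 1.20195.
Total real return ≈ 20.1952%.

20.20%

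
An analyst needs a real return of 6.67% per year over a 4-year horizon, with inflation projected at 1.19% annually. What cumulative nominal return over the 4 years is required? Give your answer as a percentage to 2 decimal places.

Required annual nominal rate: (1+6.67%)(1+1.19%) − 1 = 7.939373%.
Cumulative over 4 years: (1 + 0.07939373)^4 − 1 ≈ 0.35744.

35.74%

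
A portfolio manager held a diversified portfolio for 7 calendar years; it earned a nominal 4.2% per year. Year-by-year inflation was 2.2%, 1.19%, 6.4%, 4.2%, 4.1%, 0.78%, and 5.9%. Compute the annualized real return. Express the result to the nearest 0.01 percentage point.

0.66%

Cumulative inflation factor: 1.022 × 1.0119 × 1.064 × 1.042 × 1.041 × 1.0078 × 1.059 ≈ 1.27385.
Nominal growth factor: 1.33375. Real growth factor = 1.33375 / 1.27385 ≈ 1.04702.
Annualized: 1.04702^(1/7) − 1 ≈ 0.00659.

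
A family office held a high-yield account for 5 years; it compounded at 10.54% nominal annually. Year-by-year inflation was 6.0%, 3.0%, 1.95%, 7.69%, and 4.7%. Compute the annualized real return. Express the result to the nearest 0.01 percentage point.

Cumulative inflation factor: 1.060 × 1.030 × 1.0195 × 1.0769 × 1.047 ≈ 1.25503.
Nominal growth factor: 1.65043. Real growth factor = 1.65043 / 1.25503 ≈ 1.31506.
Annualized: 1.31506^(1/5) − 1 ≈ 0.05630.

5.63%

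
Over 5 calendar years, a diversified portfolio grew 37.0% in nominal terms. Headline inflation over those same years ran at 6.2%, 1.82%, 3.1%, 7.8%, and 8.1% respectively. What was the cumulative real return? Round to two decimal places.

5.45%

Cumulative inflation factor: 1.062 × 1.0182 × 1.031 × 1.078 × 1.081 ≈ 1.29915.
Nominal growth factor: 1.37000. Real growth factor = 1.37000 / 1.29915 ≈ 1.05453.
Total real return ≈ 5.4532%.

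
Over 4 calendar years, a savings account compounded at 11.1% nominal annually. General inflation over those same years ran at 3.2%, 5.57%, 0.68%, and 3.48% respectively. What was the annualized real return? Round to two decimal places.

7.64%

Cumulative inflation factor: 1.032 × 1.0557 × 1.0068 × 1.0348 ≈ 1.13506.
Nominal growth factor: 1.52355. Real growth factor = 1.52355 / 1.13506 ≈ 1.34226.
Annualized: 1.34226^(1/4) − 1 ≈ 0.07636.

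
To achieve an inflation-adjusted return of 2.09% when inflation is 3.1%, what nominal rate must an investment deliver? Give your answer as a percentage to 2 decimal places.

By the Fisher equation, 1 + r_nom = (1 + 2.09%)(1 + 3.1%) = 1.0209 × 1.031 = 1.0525479.
So r_nom = 5.25479%.

5.25%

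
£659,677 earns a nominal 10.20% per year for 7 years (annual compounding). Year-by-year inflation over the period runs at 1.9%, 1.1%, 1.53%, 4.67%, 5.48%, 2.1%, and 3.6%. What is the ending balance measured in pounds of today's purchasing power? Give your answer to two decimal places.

Nominal value at maturity: £659,677 × (1 + 10.20%)^7 ≈ £1,301,974.58.
Price-level factor over 7 years: 1.019 × 1.011 × 1.0153 × 1.0467 × 1.0548 × 1.021 × 1.036 ≈ 1.2215115240.
The maturity value deflated by that factor is the answer in today's purchasing power.

£1,065,871.71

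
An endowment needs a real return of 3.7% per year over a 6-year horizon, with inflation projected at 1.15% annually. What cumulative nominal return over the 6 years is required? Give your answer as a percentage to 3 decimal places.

33.189%

Required annual nominal rate: (1+3.7%)(1+1.15%) − 1 = 4.89255%.
Cumulative over 6 years: (1 + 0.0489255)^6 − 1 ≈ 0.33189.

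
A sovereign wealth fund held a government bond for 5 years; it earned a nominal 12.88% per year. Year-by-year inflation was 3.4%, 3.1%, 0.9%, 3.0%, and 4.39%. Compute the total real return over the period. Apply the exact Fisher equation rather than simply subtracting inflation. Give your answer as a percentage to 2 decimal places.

58.46%

Cumulative inflation factor: 1.034 × 1.031 × 1.009 × 1.030 × 1.0439 ≈ 1.15656.
Nominal growth factor: 1.83267. Real growth factor = 1.83267 / 1.15656 ≈ 1.58460.
Total real return ≈ 58.4596%.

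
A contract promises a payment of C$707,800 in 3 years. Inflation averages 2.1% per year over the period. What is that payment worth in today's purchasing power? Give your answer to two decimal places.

Price-level factor over 3 years: (1 + 2.1%)^3 = 1.064332261.
Purchasing power today: C$707,800 divided by that factor.

C$665,017.90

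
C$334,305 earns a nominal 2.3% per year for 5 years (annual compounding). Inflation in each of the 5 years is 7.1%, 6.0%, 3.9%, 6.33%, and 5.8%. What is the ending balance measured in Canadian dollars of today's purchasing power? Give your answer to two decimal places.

Nominal value at maturity: C$334,305 × (1 + 2.3%)^5 ≈ C$374,559.69.
Price-level factor over 5 years: 1.071 × 1.060 × 1.039 × 1.0633 × 1.058 ≈ 1.3269432978.
The maturity value deflated by that factor is the answer in today's purchasing power.

C$282,272.57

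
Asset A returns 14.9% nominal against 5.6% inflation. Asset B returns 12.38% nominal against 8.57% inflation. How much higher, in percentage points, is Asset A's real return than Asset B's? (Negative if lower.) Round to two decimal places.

5.30

Asset A real return: 1.149/1.056 − 1 = 8.807%.
Asset B real return: 1.1238/1.0857 − 1 = 3.509%.
Difference: 8.807 − 3.509 = 5.298 pp.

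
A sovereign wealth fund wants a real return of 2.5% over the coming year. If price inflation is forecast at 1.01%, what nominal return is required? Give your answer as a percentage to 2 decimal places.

3.54%

By the Fisher equation, 1 + r_nom = (1 + 2.5%)(1 + 1.01%) = 1.025 × 1.0101 = 1.0353525.
So r_nom = 3.53525%.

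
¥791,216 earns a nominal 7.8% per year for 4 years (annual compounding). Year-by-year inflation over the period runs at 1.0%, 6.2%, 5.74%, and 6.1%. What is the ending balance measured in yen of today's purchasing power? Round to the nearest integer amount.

¥887,911

Nominal value at maturity: ¥791,216 × (1 + 7.8%)^4 ≈ ¥1,068,489.
Price-level factor over 4 years: 1.010 × 1.062 × 1.0574 × 1.061 ≈ 1.2033738797.
Dividing the nominal maturity value by the price-level factor gives the value in today's money.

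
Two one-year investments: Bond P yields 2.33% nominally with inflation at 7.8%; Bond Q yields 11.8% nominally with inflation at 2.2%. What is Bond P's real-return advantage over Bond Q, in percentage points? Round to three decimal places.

Bond P real return: 1.0233/1.078 − 1 = -5.0742%.
Bond Q real return: 1.118/1.022 − 1 = 9.3933%.
Difference: -5.0742 − 9.3933 = -14.4675 pp.

-14.468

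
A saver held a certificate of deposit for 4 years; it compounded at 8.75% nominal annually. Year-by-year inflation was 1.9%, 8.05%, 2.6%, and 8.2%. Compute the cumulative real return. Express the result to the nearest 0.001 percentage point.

Cumulative inflation factor: 1.019 × 1.0805 × 1.026 × 1.082 ≈ 1.22229.
Nominal growth factor: 1.39868. Real growth factor = 1.39868 / 1.22229 ≈ 1.14431.
Total real return ≈ 14.4309%.

14.431%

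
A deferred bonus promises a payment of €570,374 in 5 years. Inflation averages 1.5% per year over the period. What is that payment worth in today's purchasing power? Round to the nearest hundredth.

Price-level factor over 5 years: (1 + 1.5%)^5 ≈ 1.0772840039.
Purchasing power today: €570,374 divided by that factor.

€529,455.55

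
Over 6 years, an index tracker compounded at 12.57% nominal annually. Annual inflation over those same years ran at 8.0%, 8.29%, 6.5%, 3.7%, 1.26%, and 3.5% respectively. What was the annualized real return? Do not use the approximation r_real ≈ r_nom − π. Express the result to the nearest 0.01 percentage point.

Cumulative inflation factor: 1.080 × 1.0829 × 1.065 × 1.037 × 1.0126 × 1.035 ≈ 1.35369.
Nominal growth factor: 2.03487. Real growth factor = 2.03487 / 1.35369 ≈ 1.50320.
Annualized: 1.50320^(1/6) − 1 ≈ 0.07029.

7.03%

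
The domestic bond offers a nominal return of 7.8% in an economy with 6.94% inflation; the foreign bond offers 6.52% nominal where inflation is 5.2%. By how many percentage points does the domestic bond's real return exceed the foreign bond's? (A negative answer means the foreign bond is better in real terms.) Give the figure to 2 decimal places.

The domestic bond real return: 1.078/1.0694 − 1 = 0.804%.
The foreign bond real return: 1.0652/1.052 − 1 = 1.255%.
Difference: 0.804 − 1.255 = -0.451 pp.

-0.45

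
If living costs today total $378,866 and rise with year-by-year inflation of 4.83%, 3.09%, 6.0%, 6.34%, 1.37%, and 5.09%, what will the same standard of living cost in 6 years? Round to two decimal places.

Cumulative price-level factor: 1.0483 × 1.0309 × 1.060 × 1.0634 × 1.0137 × 1.0509 ≈ 1.2977035276.
Multiplying $378,866 by the price-level factor gives the future nominal sum.

$491,655.74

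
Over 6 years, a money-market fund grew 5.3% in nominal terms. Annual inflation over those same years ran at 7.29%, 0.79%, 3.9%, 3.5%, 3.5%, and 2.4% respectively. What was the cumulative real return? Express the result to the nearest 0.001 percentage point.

Cumulative inflation factor: 1.0729 × 1.0079 × 1.039 × 1.035 × 1.035 × 1.024 ≈ 1.23246.
Nominal growth factor: 1.05300. Real growth factor = 1.05300 / 1.23246 ≈ 0.85439.
Total real return ≈ -14.5611%.

-14.561%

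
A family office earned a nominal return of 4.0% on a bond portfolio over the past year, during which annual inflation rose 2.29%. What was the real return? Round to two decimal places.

Real return via the Fisher equation: (1 + 4.0%)/(1 + 2.29%) − 1 = 1.040/1.0229 − 1 ≈ 0.01672.

1.67%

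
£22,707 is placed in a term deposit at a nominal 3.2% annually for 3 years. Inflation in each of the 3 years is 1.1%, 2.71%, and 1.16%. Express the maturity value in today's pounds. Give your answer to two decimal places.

Nominal value at maturity: £22,707 × (1 + 3.2%)^3 ≈ £24,957.37.
Price-level factor over 3 years: 1.011 × 1.0271 × 1.0116 ≈ 1.0504435180.
Dividing the nominal maturity value by the price-level factor gives the value in today's money.

£23,758.89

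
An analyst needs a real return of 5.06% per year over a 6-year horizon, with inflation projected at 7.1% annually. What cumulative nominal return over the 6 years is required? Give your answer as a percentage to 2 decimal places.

Required annual nominal rate: (1+5.06%)(1+7.1%) − 1 = 12.51926%.
Cumulative over 6 years: (1 + 0.1251926)^6 − 1 ≈ 1.02937.

102.94%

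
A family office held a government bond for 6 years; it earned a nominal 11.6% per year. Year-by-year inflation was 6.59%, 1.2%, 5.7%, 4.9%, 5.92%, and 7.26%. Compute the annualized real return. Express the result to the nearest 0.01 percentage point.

Cumulative inflation factor: 1.0659 × 1.012 × 1.057 × 1.049 × 1.0592 × 1.0726 ≈ 1.35882.
Nominal growth factor: 1.93190. Real growth factor = 1.93190 / 1.35882 ≈ 1.42175.
Annualized: 1.42175^(1/6) − 1 ≈ 0.06040.

6.04%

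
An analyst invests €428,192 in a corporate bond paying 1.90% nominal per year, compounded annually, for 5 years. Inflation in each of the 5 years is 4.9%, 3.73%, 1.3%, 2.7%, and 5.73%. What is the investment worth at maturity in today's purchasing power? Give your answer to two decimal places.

€393,053.33

Nominal value at maturity: €428,192 × (1 + 1.90%)^5 ≈ €470,445.66.
Price-level factor over 5 years: 1.049 × 1.0373 × 1.013 × 1.027 × 1.0573 ≈ 1.1969003315.
The maturity value deflated by that factor is the answer in today's purchasing power.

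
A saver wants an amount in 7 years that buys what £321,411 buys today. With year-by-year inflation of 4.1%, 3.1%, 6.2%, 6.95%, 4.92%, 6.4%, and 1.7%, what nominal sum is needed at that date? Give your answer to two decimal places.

£444,832.28

Cumulative price-level factor: 1.041 × 1.031 × 1.062 × 1.0695 × 1.0492 × 1.064 × 1.017 ≈ 1.3839983210.
Multiplying £321,411 by the price-level factor gives the future nominal sum.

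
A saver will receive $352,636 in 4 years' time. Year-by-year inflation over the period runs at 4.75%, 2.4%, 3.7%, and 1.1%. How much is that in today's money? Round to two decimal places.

Price-level factor over 4 years: 1.0475 × 1.024 × 1.037 × 1.011 ≈ 1.1245632845.
Purchasing power today: $352,636 divided by that factor.

$313,575.95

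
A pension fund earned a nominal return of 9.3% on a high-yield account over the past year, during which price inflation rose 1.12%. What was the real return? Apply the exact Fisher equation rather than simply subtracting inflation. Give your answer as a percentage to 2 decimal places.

8.09%

Real return via the Fisher equation: (1 + 9.3%)/(1 + 1.12%) − 1 = 1.093/1.0112 − 1 ≈ 0.08089.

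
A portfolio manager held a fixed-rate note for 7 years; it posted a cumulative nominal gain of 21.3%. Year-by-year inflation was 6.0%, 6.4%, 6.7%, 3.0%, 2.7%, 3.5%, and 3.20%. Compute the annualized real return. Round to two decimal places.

-1.62%

Cumulative inflation factor: 1.060 × 1.064 × 1.067 × 1.030 × 1.027 × 1.035 × 1.0320 ≈ 1.35969.
Nominal growth factor: 1.21300. Real growth factor = 1.21300 / 1.35969 ≈ 0.89212.
Annualized: 0.89212^(1/7) − 1 ≈ -0.01618.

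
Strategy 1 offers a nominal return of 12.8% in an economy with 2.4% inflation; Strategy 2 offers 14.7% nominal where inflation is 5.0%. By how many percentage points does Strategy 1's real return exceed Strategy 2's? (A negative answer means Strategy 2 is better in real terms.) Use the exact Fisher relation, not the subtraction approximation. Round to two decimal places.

0.92

Strategy 1 real return: 1.128/1.024 − 1 = 10.156%.
Strategy 2 real return: 1.147/1.050 − 1 = 9.238%.
Difference: 10.156 − 9.238 = 0.918 pp.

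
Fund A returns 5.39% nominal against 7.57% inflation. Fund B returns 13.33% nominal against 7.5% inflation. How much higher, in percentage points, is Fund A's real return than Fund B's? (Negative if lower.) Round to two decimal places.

-7.45

Fund A real return: 1.0539/1.0757 − 1 = -2.027%.
Fund B real return: 1.1333/1.075 − 1 = 5.423%.
Difference: -2.027 − 5.423 = -7.450 pp.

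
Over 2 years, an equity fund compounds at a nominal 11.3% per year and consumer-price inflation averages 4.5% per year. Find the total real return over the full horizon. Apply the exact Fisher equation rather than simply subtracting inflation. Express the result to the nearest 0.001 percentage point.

13.438%

The annual real rate is (1+11.3%)/(1+4.5%) − 1 = 6.5072%.
Compounded over 2 years: (1 + 0.065072)^2 − 1 ≈ 0.13438.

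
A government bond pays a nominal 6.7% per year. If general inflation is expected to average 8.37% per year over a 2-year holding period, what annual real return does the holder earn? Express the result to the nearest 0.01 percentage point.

-1.54%

With constant rates the annual real return is the same each year: (1+6.7%)/(1+8.37%) − 1 = -0.01541.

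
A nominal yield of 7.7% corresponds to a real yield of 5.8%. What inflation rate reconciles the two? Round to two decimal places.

1.80%

From (1+r_nom) = (1+r_real)(1+π), we get 1+π = (1 + 7.7%)/(1 + 5.8%) = 1.077/1.058 ≈ 1.01796.
So π ≈ 1.7958%.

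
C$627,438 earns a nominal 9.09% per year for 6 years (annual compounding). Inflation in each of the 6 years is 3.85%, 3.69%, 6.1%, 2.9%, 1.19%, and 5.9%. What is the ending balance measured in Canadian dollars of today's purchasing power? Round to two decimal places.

Nominal value at maturity: C$627,438 × (1 + 9.09%)^6 ≈ C$1,057,500.22.
Price-level factor over 6 years: 1.0385 × 1.0369 × 1.061 × 1.029 × 1.0119 × 1.059 ≈ 1.2598176544.
The maturity value deflated by that factor is the answer in today's purchasing power.

C$839,407.37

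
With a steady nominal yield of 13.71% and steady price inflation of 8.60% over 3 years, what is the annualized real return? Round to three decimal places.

4.705%

With constant rates the annual real return is the same each year: (1+13.71%)/(1+8.60%) − 1 = 0.04705.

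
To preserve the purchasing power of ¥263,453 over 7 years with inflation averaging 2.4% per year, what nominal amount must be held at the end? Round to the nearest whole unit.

Cumulative price-level factor: (1+2.4%)^7 ≈ 1.1805916207.
Multiplying ¥263,453 by the price-level factor gives the future nominal sum.

¥311,030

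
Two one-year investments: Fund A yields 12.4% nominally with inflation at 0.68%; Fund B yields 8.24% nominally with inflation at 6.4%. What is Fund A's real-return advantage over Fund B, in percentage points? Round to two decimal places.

Fund A real return: 1.124/1.0068 − 1 = 11.641%.
Fund B real return: 1.0824/1.064 − 1 = 1.729%.
Difference: 11.641 − 1.729 = 9.912 pp.

9.91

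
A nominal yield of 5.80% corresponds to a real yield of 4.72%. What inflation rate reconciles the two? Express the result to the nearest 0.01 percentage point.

From (1+r_nom) = (1+r_real)(1+π), we get 1+π = (1 + 5.80%)/(1 + 4.72%) = 1.0580/1.0472 ≈ 1.01031.
So π ≈ 1.0313%.

1.03%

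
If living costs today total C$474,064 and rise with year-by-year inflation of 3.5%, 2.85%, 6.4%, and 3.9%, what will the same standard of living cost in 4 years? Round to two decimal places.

Cumulative price-level factor: 1.035 × 1.0285 × 1.064 × 1.039 ≈ 1.1767977283.
Multiplying C$474,064 by the price-level factor gives the future nominal sum.

C$557,877.44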